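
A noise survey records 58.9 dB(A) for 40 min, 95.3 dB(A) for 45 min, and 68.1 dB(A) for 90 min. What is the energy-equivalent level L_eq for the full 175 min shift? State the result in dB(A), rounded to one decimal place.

89.4 dB(A)

The energy average is taken in the linear domain: L_eq = 10·log₁₀[(Σ tᵢ·10^(Lᵢ/10))/T], T = 175 min.
Σ tᵢ·10^(Lᵢ/10) = 40·10^(58.9/10) + 45·10^(95.3/10) + 90·10^(68.1/10) = 1.531e+11.
L_eq = 10·log₁₀(1.531e+11/175) = 89.42 dB(A).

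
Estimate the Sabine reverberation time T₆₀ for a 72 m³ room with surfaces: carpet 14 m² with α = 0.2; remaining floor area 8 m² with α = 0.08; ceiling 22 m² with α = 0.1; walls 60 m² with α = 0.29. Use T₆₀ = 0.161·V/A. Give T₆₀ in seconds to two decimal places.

0.50 s

Summing Sᵢαᵢ: 14·0.2 + 8·0.08 + 22·0.1 + 60·0.29 = 23.04 m².
T₆₀ = 0.161 × 72 / 23.04 = 0.503 s.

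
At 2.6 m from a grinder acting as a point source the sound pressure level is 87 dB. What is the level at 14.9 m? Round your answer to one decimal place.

71.8 dB

For a point source, L₂ = L₁ − 20·log₁₀(r₂/r₁).
L₂ = 87 − 20·log₁₀(14.9/2.6) = 87 − 15.164 = 71.84 dB.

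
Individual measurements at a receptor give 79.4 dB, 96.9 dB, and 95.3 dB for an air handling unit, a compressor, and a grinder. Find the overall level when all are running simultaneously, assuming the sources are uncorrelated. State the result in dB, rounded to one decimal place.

99.2 dB

Incoherent sources combine by intensity addition: L_total = 10·log₁₀(Σ 10^(L_i/10)).
Σ 10^(L/10) = 10^(79.4/10) + 10^(96.9/10) + 10^(95.3/10) = 8.373e+09.
L_total = 10·log₁₀(8.373e+09) = 99.23 dB.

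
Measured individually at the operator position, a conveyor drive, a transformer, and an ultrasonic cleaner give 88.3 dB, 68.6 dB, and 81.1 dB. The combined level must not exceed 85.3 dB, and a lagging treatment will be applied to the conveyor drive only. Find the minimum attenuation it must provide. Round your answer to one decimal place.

5.2 dB

Everything except the conveyor drive sums to 10^(68.6/10) + 10^(81.1/10) = 1.361e+08 in linear terms, 81.34 dB.
The limit corresponds to 10^(85.3/10) = 3.388e+08; subtracting the fixed part leaves 2.028e+08 for the conveyor drive, i.e. 83.07 dB.
Required insertion loss = 88.3 − 83.07 = 5.23 dB.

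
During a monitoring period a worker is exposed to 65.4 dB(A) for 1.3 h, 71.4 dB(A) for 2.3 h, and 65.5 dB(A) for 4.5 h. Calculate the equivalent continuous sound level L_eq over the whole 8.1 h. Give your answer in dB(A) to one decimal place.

68.1 dB(A)

L_eq = 10·log₁₀[(1/T)·Σ tᵢ·10^(Lᵢ/10)] with T = 8.1 h.
Σ tᵢ·10^(Lᵢ/10) = 1.3·10^(65.4/10) + 2.3·10^(71.4/10) + 4.5·10^(65.5/10) = 5.222e+07.
L_eq = 10·log₁₀(5.222e+07/8.1) = 68.09 dB(A).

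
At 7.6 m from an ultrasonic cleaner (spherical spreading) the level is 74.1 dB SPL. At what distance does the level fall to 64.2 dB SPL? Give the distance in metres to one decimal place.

23.8 m

Point-source spreading drops the level by 20·log₁₀(r₂/r₁); inverting, r₂/r₁ = 10^(ΔL/20).
r₂ = 7.6·10^((74.1−64.2)/20) = 7.6·10^(9.9/20) = 23.76 m.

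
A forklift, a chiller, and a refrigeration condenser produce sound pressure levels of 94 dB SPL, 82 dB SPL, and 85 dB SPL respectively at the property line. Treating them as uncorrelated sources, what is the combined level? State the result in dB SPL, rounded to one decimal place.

Incoherent sources combine by intensity addition: L_total = 10·log₁₀(Σ 10^(L_i/10)).
Σ 10^(L/10) = 10^(94/10) + 10^(82/10) + 10^(85/10) = 2.987e+09.
L_total = 10·log₁₀(2.987e+09) = 94.75 dB SPL.

94.8 dB SPL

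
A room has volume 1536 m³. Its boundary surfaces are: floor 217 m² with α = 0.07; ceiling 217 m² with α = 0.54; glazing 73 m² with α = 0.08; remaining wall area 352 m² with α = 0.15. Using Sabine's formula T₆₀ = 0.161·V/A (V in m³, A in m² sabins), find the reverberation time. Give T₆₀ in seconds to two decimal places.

1.29 s

Total absorption A = 217·0.07 + 217·0.54 + 73·0.08 + 352·0.15 = 191.01 m² sabins.
T₆₀ = 0.161 × 1536 / 191.01 = 1.295 s.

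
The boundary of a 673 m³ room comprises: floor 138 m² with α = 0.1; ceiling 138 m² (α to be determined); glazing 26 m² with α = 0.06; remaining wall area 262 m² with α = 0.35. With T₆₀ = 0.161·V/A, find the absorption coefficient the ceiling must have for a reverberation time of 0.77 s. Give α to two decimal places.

Required total absorption A = 0.161·673/0.77 = 140.72 m².
Absorption from the other surfaces = 138·0.1 + 26·0.06 + 262·0.35 = 107.06 m², so the ceiling must supply 33.66 m² over 138 m².
α = 33.66/138 = 0.244.

0.24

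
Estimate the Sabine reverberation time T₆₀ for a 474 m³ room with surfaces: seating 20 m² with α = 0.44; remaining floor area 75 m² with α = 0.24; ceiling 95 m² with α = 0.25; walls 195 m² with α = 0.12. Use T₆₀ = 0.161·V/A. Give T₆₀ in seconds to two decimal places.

Summing Sᵢαᵢ: 20·0.44 + 75·0.24 + 95·0.25 + 195·0.12 = 73.95 m².
T₆₀ = 0.161 × 474 / 73.95 = 1.032 s.

1.03 s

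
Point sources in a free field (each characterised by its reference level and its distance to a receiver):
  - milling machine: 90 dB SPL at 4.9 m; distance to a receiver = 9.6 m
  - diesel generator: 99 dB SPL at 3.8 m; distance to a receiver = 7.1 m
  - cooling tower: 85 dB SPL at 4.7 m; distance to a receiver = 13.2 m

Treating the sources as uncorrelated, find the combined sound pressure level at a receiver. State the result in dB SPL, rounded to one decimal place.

Apply inverse-square spreading to bring every level to the receiver, then sum 10^(L/10).
milling machine: 90 − 20·log₁₀(9.6/4.9) = 90 − 5.84 = 84.16 dB SPL.
diesel generator: 99 − 20·log₁₀(7.1/3.8) = 99 − 5.43 = 93.57 dB SPL.
cooling tower: 85 − 20·log₁₀(13.2/4.7) = 85 − 8.97 = 76.03 dB SPL.
Σ 10^(L/10) = 2.576e+09 → L_total = 10·log₁₀(2.576e+09) = 94.11 dB SPL.

94.1 dB SPL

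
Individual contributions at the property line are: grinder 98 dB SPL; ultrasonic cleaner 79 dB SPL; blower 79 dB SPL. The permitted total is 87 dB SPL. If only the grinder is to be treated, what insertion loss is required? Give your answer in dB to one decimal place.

12.7 dB

The untreated sources together contribute 10^(79/10) + 10^(79/10) = 1.589e+08, i.e. 82.01 dB SPL.
The limit corresponds to 10^(87/10) = 5.012e+08; subtracting the fixed part leaves 3.423e+08 for the grinder, i.e. 85.34 dB SPL.
Required insertion loss = 98 − 85.34 = 12.66 dB.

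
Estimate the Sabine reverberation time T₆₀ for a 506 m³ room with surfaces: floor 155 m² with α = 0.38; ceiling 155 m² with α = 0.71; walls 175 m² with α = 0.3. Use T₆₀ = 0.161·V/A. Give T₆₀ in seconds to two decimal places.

0.37 s

A = Σ Sᵢαᵢ = 155·0.38 + 155·0.71 + 175·0.3 = 221.45 m².
T₆₀ = 0.161·V/A = 0.161·506/221.45 = 0.368 s.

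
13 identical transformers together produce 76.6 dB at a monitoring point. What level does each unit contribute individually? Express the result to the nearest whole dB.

65 dB

For N identical incoherent sources L_total = L₁ + 10·log₁₀ N, so L₁ = 76.6 − 10·log₁₀(13) = 76.6 − 11.139.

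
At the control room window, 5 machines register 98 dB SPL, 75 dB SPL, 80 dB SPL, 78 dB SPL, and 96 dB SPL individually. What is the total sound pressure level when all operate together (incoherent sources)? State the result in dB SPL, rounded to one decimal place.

100.2 dB SPL

For uncorrelated sources the intensities add, so convert each level to linear form, sum, and take 10·log₁₀ of the total.
Σ 10^(L/10) = 10^(98/10) + 10^(75/10) + 10^(80/10) + 10^(78/10) + 10^(96/10) = 1.049e+10.
L_total = 10·log₁₀(1.049e+10) = 100.21 dB SPL.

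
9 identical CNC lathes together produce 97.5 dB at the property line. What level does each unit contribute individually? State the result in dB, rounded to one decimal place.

9 equal contributions raise the level by 10·log₁₀ 9 = 9.542 dB, so each unit alone gives 97.5 − 9.542.

88.0 dB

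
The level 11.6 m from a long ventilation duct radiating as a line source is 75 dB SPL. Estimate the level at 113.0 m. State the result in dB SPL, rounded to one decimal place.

65.1 dB SPL

Cylindrical spreading from a line source gives a 10·log₁₀(r₂/r₁) drop.
L₂ = 75 − 10·log₁₀(113.0/11.6) = 75 − 9.886 = 65.11 dB SPL.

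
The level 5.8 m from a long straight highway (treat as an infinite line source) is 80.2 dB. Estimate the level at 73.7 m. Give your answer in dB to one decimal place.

69.2 dB

Cylindrical spreading from a line source gives a 10·log₁₀(r₂/r₁) drop.
L₂ = 80.2 − 10·log₁₀(73.7/5.8) = 80.2 − 11.040 = 69.16 dB.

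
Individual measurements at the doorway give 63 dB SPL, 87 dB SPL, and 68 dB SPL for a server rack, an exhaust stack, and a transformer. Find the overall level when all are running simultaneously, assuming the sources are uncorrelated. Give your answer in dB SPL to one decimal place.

For uncorrelated sources the intensities add, so convert each level to linear form, sum, and take 10·log₁₀ of the total.
Σ 10^(L/10) = 10^(63/10) + 10^(87/10) + 10^(68/10) = 5.095e+08.
L_total = 10·log₁₀(5.095e+08) = 87.07 dB SPL.

87.1 dB SPL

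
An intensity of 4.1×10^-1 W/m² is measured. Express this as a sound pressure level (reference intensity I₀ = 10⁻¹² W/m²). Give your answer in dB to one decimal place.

I/I₀ = 4.1×10^-1/10⁻¹² = 4.1×10^11, and L = 10·log₁₀(I/I₀).
L = 10·(0.6128 + 11) = 116.13 dB.

116.1 dB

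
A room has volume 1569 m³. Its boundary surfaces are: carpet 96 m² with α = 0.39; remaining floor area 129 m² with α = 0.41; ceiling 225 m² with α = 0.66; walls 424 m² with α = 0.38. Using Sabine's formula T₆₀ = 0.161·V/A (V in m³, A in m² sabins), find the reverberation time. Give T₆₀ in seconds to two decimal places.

Summing Sᵢαᵢ: 96·0.39 + 129·0.41 + 225·0.66 + 424·0.38 = 399.95 m².
T₆₀ = 0.161 × 1569 / 399.95 = 0.632 s.

0.63 s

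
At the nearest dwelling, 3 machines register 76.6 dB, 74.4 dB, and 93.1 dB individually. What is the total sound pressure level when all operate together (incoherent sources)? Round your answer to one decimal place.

93.3 dB

For uncorrelated sources the intensities add, so convert each level to linear form, sum, and take 10·log₁₀ of the total.
Σ 10^(L/10) = 10^(76.6/10) + 10^(74.4/10) + 10^(93.1/10) = 2.115e+09.
L_total = 10·log₁₀(2.115e+09) = 93.25 dB.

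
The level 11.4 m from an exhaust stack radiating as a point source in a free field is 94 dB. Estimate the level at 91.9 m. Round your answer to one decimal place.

Point-source attenuation: ΔL = 20·log₁₀(r₂/r₁) = 20·log₁₀(91.9/11.4) = 18.128 dB.
L₂ = 94 − 20·log₁₀(91.9/11.4) = 94 − 18.128 = 75.87 dB.

75.9 dB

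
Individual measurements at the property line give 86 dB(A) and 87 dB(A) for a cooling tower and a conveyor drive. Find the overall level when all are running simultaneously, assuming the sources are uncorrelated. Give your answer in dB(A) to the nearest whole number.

90 dB(A)

For uncorrelated sources the intensities add, so convert each level to linear form, sum, and take 10·log₁₀ of the total.
Σ 10^(L/10) = 10^(86/10) + 10^(87/10) = 8.993e+08.
L_total = 10·log₁₀(8.993e+08) = 89.54 dB(A).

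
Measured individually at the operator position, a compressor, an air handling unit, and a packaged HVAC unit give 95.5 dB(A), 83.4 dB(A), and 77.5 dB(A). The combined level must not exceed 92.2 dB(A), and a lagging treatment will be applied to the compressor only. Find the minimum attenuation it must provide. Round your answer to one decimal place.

Fixed contribution from the other sources: Σ 10^(L/10) = 10^(83.4/10) + 10^(77.5/10) = 2.750e+08 (84.39 dB(A)).
The limit corresponds to 10^(92.2/10) = 1.660e+09; subtracting the fixed part leaves 1.385e+09 for the compressor, i.e. 91.41 dB(A).
Required insertion loss = 95.5 − 91.41 = 4.09 dB.

4.1 dB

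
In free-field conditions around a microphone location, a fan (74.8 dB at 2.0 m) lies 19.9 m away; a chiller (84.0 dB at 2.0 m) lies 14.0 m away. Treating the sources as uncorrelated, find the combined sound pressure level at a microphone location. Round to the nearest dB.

67 dB

Propagate each source to the receiver with L = L_ref − 20·log₁₀(r/r_ref), then add intensities.
fan: 74.8 − 20·log₁₀(19.9/2.0) = 74.8 − 19.96 = 54.84 dB.
chiller: 84.0 − 20·log₁₀(14.0/2.0) = 84.0 − 16.90 = 67.10 dB.
Σ 10^(L/10) = 5.431e+06 → L_total = 10·log₁₀(5.431e+06) = 67.35 dB.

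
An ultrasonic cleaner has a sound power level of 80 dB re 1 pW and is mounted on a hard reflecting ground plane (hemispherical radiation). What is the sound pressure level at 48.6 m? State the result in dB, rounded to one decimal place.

L_p = L_w − 10·log₁₀(2π·r²) with r = 48.6 m.
2π·r² = 1.484e+04 m², 10·log₁₀ of that is 41.715 dB.
L_p = 80 − 41.715 = 38.29 dB.

38.3 dB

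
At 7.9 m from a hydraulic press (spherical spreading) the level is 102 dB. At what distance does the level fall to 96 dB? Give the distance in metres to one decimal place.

The 6.0 dB drop corresponds to a distance ratio of 10^(6.0/20) for a point source.
r₂ = 7.9·10^((102−96)/20) = 7.9·10^(6.0/20) = 15.76 m.

15.8 m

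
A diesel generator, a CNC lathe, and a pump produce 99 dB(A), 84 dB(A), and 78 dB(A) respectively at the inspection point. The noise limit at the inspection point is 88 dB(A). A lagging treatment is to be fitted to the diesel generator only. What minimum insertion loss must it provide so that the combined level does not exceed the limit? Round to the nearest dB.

14 dB

The untreated sources together contribute 10^(84/10) + 10^(78/10) = 3.143e+08, i.e. 84.97 dB(A).
To meet 88 dB(A) overall, the treated diesel generator may contribute at most 10^(88/10) − 3.143e+08 = 3.167e+08, i.e. 85.01 dB(A).
Required insertion loss = 99 − 85.01 = 13.99 dB.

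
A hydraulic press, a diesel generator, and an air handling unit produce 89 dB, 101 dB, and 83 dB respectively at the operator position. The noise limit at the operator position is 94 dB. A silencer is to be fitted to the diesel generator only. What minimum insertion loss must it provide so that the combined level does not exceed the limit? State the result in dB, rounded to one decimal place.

Fixed contribution from the other sources: Σ 10^(L/10) = 10^(89/10) + 10^(83/10) = 9.939e+08 (89.97 dB).
The limit corresponds to 10^(94/10) = 2.512e+09; subtracting the fixed part leaves 1.518e+09 for the diesel generator, i.e. 91.81 dB.
So the diesel generator must be reduced from 101 to 91.81 dB: IL = 9.19 dB.

9.2 dB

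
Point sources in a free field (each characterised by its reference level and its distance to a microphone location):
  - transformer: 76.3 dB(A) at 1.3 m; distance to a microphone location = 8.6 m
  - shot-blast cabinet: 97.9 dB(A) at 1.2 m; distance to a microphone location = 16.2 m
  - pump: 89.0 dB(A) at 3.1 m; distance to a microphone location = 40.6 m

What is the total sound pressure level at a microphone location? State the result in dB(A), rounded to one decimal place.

76.0 dB(A)

Propagate each source to the receiver with L = L_ref − 20·log₁₀(r/r_ref), then add intensities.
transformer: 76.3 − 20·log₁₀(8.6/1.3) = 76.3 − 16.41 = 59.89 dB(A).
shot-blast cabinet: 97.9 − 20·log₁₀(16.2/1.2) = 97.9 − 22.61 = 75.29 dB(A).
pump: 89.0 − 20·log₁₀(40.6/3.1) = 89.0 − 22.34 = 66.66 dB(A).
Σ 10^(L/10) = 3.944e+07 → L_total = 10·log₁₀(3.944e+07) = 75.96 dB(A).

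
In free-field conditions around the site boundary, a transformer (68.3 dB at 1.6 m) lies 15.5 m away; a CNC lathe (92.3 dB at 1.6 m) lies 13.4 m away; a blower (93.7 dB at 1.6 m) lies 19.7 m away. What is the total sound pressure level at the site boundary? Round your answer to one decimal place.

76.0 dB

Propagate each source to the receiver with L = L_ref − 20·log₁₀(r/r_ref), then add intensities.
transformer: 68.3 − 20·log₁₀(15.5/1.6) = 68.3 − 19.72 = 48.58 dB.
CNC lathe: 92.3 − 20·log₁₀(13.4/1.6) = 92.3 − 18.46 = 73.84 dB.
blower: 93.7 − 20·log₁₀(19.7/1.6) = 93.7 − 21.81 = 71.89 dB.
Σ 10^(L/10) = 3.975e+07 → L_total = 10·log₁₀(3.975e+07) = 75.99 dB.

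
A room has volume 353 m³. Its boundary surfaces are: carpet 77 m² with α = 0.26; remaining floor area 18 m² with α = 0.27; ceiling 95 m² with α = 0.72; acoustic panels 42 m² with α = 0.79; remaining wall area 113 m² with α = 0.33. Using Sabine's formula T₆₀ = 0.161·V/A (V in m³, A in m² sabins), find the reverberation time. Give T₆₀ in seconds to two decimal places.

0.35 s

Summing Sᵢαᵢ: 77·0.26 + 18·0.27 + 95·0.72 + 42·0.79 + 113·0.33 = 163.75 m².
T₆₀ = 0.161 × 353 / 163.75 = 0.347 s.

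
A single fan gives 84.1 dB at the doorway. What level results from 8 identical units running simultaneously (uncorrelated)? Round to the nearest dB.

L_total = L₁ + 10·log₁₀ N for N identical incoherent sources.
L_total = 84.1 + 10·log₁₀(8) = 84.1 + 9.031 = 93.13 dB.

93 dB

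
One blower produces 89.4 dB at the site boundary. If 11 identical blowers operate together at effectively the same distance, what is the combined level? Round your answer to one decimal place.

With 11 equal, uncorrelated contributions the intensity is 11× that of one unit, giving a rise of 10·log₁₀ 11.
L_total = 89.4 + 10·log₁₀(11) = 89.4 + 10.414 = 99.81 dB.

99.8 dB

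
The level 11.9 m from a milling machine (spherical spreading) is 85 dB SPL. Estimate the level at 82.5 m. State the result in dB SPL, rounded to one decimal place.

68.2 dB SPL

For a point source, L₂ = L₁ − 20·log₁₀(r₂/r₁).
L₂ = 85 − 20·log₁₀(82.5/11.9) = 85 − 16.818 = 68.18 dB SPL.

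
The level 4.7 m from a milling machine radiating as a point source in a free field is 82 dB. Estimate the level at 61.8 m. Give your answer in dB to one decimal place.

Point-source attenuation: ΔL = 20·log₁₀(r₂/r₁) = 20·log₁₀(61.8/4.7) = 22.378 dB.
L₂ = 82 − 20·log₁₀(61.8/4.7) = 82 − 22.378 = 59.62 dB.

59.6 dB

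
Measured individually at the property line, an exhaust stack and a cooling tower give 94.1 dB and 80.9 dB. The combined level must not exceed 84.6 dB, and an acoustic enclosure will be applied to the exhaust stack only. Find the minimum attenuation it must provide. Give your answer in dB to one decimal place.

The untreated sources together contribute 10^(80.9/10) = 1.230e+08, i.e. 80.90 dB.
To meet 84.6 dB overall, the treated exhaust stack may contribute at most 10^(84.6/10) − 1.230e+08 = 1.654e+08, i.e. 82.18 dB.
Required insertion loss = 94.1 − 82.18 = 11.92 dB.

11.9 dB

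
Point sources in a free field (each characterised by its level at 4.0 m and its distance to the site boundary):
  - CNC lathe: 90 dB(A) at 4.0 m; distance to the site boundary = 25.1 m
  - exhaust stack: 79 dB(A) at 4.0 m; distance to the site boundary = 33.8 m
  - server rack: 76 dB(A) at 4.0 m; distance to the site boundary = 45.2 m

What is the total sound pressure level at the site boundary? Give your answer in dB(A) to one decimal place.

74.3 dB(A)

Propagate each source to the receiver with L = L_ref − 20·log₁₀(r/r_ref), then add intensities.
CNC lathe: 90 − 20·log₁₀(25.1/4.0) = 90 − 15.95 = 74.05 dB(A).
exhaust stack: 79 − 20·log₁₀(33.8/4.0) = 79 − 18.54 = 60.46 dB(A).
server rack: 76 − 20·log₁₀(45.2/4.0) = 76 − 21.06 = 54.94 dB(A).
Σ 10^(L/10) = 2.682e+07 → L_total = 10·log₁₀(2.682e+07) = 74.28 dB(A).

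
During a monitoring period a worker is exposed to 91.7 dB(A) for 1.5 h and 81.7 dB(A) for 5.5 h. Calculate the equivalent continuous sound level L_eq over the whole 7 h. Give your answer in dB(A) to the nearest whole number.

86 dB(A)

The energy average is taken in the linear domain: L_eq = 10·log₁₀[(Σ tᵢ·10^(Lᵢ/10))/T], T = 7 h.
Σ tᵢ·10^(Lᵢ/10) = 1.5·10^(91.7/10) + 5.5·10^(81.7/10) = 3.032e+09.
L_eq = 10·log₁₀(3.032e+09/7) = 86.37 dB(A).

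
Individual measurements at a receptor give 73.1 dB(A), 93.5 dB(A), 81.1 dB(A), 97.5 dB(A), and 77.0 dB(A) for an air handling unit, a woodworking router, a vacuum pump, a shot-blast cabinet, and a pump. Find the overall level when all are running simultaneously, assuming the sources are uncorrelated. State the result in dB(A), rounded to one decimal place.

For uncorrelated sources the intensities add, so convert each level to linear form, sum, and take 10·log₁₀ of the total.
Σ 10^(L/10) = 10^(73.1/10) + 10^(93.5/10) + 10^(81.1/10) + 10^(97.5/10) + 10^(77.0/10) = 8.061e+09.
L_total = 10·log₁₀(8.061e+09) = 99.06 dB(A).

99.1 dB(A)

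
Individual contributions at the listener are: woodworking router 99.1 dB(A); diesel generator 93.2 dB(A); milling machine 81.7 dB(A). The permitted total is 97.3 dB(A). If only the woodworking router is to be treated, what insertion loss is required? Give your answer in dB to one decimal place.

4.1 dB

Everything except the woodworking router sums to 10^(93.2/10) + 10^(81.7/10) = 2.237e+09 in linear terms, 93.50 dB(A).
The limit corresponds to 10^(97.3/10) = 5.370e+09; subtracting the fixed part leaves 3.133e+09 for the woodworking router, i.e. 94.96 dB(A).
So the woodworking router must be reduced from 99.1 to 94.96 dB(A): IL = 4.14 dB.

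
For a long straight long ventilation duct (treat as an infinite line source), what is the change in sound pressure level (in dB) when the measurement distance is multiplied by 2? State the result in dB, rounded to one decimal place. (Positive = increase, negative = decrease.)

-3.0 dB

A line source loses 3 dB per doubling of distance; generally ΔL = −10·log₁₀(r₂/r₁).
ΔL = −10·log₁₀(2) = -3.01 dB.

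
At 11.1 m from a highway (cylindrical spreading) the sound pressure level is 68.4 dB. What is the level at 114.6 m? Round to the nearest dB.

For a line source, L₂ = L₁ − 10·log₁₀(r₂/r₁).
L₂ = 68.4 − 10·log₁₀(114.6/11.1) = 68.4 − 10.139 = 58.26 dB.

58 dB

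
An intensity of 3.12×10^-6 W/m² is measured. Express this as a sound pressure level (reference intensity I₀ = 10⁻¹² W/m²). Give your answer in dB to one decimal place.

64.9 dB

L = 10·log₁₀(I/I₀) = 10·log₁₀(3.12×10^-6/10⁻¹²) = 10·log₁₀(3.12×10^6).
L = 10·(0.4942 + 6) = 64.94 dB.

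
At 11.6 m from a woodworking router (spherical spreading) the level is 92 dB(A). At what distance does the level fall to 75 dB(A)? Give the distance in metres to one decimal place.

82.1 m

Point-source spreading drops the level by 20·log₁₀(r₂/r₁); inverting, r₂/r₁ = 10^(ΔL/20).
r₂ = 11.6·10^((92−75)/20) = 11.6·10^(17.0/20) = 82.12 m.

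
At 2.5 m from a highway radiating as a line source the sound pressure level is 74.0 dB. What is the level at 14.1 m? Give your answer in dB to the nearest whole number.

66 dB

For a line source, L₂ = L₁ − 10·log₁₀(r₂/r₁).
L₂ = 74.0 − 10·log₁₀(14.1/2.5) = 74.0 − 7.513 = 66.49 dB.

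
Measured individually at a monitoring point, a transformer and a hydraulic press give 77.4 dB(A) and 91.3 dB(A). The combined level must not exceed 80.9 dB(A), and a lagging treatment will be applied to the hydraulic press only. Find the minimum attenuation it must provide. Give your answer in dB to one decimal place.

13.0 dB

The untreated sources together contribute 10^(77.4/10) = 5.495e+07, i.e. 77.40 dB(A).
To meet 80.9 dB(A) overall, the treated hydraulic press may contribute at most 10^(80.9/10) − 5.495e+07 = 6.807e+07, i.e. 78.33 dB(A).
So the hydraulic press must be reduced from 91.3 to 78.33 dB(A): IL = 12.97 dB.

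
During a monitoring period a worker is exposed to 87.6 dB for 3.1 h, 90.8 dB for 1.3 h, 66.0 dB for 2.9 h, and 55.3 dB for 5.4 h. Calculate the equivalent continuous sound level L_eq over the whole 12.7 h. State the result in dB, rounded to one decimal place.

The energy average is taken in the linear domain: L_eq = 10·log₁₀[(Σ tᵢ·10^(Lᵢ/10))/T], T = 12.7 h.
Σ tᵢ·10^(Lᵢ/10) = 3.1·10^(87.6/10) + 1.3·10^(90.8/10) + 2.9·10^(66.0/10) + 5.4·10^(55.3/10) = 3.360e+09.
L_eq = 10·log₁₀(3.360e+09/12.7) = 84.23 dB.

84.2 dB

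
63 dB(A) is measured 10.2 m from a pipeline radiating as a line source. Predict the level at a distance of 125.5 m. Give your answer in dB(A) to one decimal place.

Line-source attenuation: ΔL = 10·log₁₀(r₂/r₁) = 10·log₁₀(125.5/10.2) = 10.900 dB.
L₂ = 63 − 10·log₁₀(125.5/10.2) = 63 − 10.900 = 52.10 dB(A).

52.1 dB(A)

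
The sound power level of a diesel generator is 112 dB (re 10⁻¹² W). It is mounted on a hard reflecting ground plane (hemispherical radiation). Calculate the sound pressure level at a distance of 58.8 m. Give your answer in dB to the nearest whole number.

69 dB

The power spreads over a hemisphere of area 2π·r², so L_p = L_w − 10·log₁₀(2π·r²).
2π·r² = 2.172e+04 m², 10·log₁₀ of that is 43.369 dB.
L_p = 112 − 43.369 = 68.63 dB.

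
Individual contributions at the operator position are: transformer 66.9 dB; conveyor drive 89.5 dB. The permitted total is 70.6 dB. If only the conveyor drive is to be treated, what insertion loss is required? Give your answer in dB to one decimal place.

Everything except the conveyor drive sums to 10^(66.9/10) = 4.898e+06 in linear terms, 66.90 dB.
To meet 70.6 dB overall, the treated conveyor drive may contribute at most 10^(70.6/10) − 4.898e+06 = 6.584e+06, i.e. 68.18 dB.
So the conveyor drive must be reduced from 89.5 to 68.18 dB: IL = 21.32 dB.

21.3 dB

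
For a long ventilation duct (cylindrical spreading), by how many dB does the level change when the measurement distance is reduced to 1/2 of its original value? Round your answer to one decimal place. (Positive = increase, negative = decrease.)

+3.0 dB

Line-source spreading: ΔL = −10·log₁₀(r₂/r₁).
ΔL = −10·log₁₀(0.5) = +3.01 dB.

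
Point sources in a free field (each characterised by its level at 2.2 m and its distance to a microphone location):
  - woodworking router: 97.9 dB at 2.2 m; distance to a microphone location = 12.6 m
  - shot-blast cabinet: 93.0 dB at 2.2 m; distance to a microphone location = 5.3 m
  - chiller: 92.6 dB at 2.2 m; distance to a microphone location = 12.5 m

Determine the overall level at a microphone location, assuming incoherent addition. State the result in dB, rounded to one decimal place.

87.7 dB

Apply inverse-square spreading to bring every level to the receiver, then sum 10^(L/10).
woodworking router: 97.9 − 20·log₁₀(12.6/2.2) = 97.9 − 15.16 = 82.74 dB.
shot-blast cabinet: 93.0 − 20·log₁₀(5.3/2.2) = 93.0 − 7.64 = 85.36 dB.
chiller: 92.6 − 20·log₁₀(12.5/2.2) = 92.6 − 15.09 = 77.51 dB.
Σ 10^(L/10) = 5.881e+08 → L_total = 10·log₁₀(5.881e+08) = 87.69 dB.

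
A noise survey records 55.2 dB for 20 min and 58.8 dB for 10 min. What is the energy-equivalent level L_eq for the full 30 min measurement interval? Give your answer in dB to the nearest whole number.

57 dB

L_eq = 10·log₁₀[(1/T)·Σ tᵢ·10^(Lᵢ/10)] with T = 30 min.
Σ tᵢ·10^(Lᵢ/10) = 20·10^(55.2/10) + 10·10^(58.8/10) = 1.421e+07.
L_eq = 10·log₁₀(1.421e+07/30) = 56.75 dB.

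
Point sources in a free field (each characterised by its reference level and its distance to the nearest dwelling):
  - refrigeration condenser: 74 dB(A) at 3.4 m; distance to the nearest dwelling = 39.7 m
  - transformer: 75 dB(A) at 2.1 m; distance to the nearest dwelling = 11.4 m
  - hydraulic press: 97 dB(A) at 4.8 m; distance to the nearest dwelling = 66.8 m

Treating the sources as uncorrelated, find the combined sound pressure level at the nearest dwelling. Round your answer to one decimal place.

74.3 dB(A)

Propagate each source to the receiver with L = L_ref − 20·log₁₀(r/r_ref), then add intensities.
refrigeration condenser: 74 − 20·log₁₀(39.7/3.4) = 74 − 21.35 = 52.65 dB(A).
transformer: 75 − 20·log₁₀(11.4/2.1) = 75 − 14.69 = 60.31 dB(A).
hydraulic press: 97 − 20·log₁₀(66.8/4.8) = 97 − 22.87 = 74.13 dB(A).
Σ 10^(L/10) = 2.714e+07 → L_total = 10·log₁₀(2.714e+07) = 74.34 dB(A).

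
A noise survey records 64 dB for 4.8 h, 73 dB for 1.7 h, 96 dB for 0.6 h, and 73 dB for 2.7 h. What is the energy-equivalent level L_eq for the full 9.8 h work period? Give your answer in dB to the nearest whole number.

The energy average is taken in the linear domain: L_eq = 10·log₁₀[(Σ tᵢ·10^(Lᵢ/10))/T], T = 9.8 h.
Σ tᵢ·10^(Lᵢ/10) = 4.8·10^(64/10) + 1.7·10^(73/10) + 0.6·10^(96/10) + 2.7·10^(73/10) = 2.488e+09.
L_eq = 10·log₁₀(2.488e+09/9.8) = 84.05 dB.

84 dB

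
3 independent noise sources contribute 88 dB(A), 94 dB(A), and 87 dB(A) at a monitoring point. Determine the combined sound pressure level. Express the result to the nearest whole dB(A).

96 dB(A)

Incoherent sources combine by intensity addition: L_total = 10·log₁₀(Σ 10^(L_i/10)).
Σ 10^(L/10) = 10^(88/10) + 10^(94/10) + 10^(87/10) = 3.644e+09.
L_total = 10·log₁₀(3.644e+09) = 95.62 dB(A).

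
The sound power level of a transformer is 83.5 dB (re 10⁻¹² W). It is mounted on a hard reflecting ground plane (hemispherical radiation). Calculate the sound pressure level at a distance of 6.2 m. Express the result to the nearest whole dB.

Free-field hemispherical radiation: L_p = L_w − 10·log₁₀(2π·r²), r = 6.2 m.
2π·r² = 241.5 m², 10·log₁₀ of that is 23.830 dB.
L_p = 83.5 − 23.830 = 59.67 dB.

60 dB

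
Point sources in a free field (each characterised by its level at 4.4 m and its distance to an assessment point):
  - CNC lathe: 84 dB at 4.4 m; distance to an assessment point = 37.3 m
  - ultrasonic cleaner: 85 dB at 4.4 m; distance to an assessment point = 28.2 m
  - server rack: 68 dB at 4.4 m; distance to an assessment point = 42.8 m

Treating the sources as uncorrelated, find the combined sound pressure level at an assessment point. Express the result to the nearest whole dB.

71 dB

Propagate each source to the receiver with L = L_ref − 20·log₁₀(r/r_ref), then add intensities.
CNC lathe: 84 − 20·log₁₀(37.3/4.4) = 84 − 18.57 = 65.43 dB.
ultrasonic cleaner: 85 − 20·log₁₀(28.2/4.4) = 85 − 16.14 = 68.86 dB.
server rack: 68 − 20·log₁₀(42.8/4.4) = 68 − 19.76 = 48.24 dB.
Σ 10^(L/10) = 1.126e+07 → L_total = 10·log₁₀(1.126e+07) = 70.52 dB.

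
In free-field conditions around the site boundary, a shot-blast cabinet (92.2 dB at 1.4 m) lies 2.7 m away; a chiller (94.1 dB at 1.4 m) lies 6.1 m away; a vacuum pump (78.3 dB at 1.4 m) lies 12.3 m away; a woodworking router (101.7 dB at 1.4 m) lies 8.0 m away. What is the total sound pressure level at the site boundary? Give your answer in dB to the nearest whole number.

90 dB

Propagate each source to the receiver with L = L_ref − 20·log₁₀(r/r_ref), then add intensities.
shot-blast cabinet: 92.2 − 20·log₁₀(2.7/1.4) = 92.2 − 5.70 = 86.50 dB.
chiller: 94.1 − 20·log₁₀(6.1/1.4) = 94.1 − 12.78 = 81.32 dB.
vacuum pump: 78.3 − 20·log₁₀(12.3/1.4) = 78.3 − 18.88 = 59.42 dB.
woodworking router: 101.7 − 20·log₁₀(8.0/1.4) = 101.7 − 15.14 = 86.56 dB.
Σ 10^(L/10) = 1.035e+09 → L_total = 10·log₁₀(1.035e+09) = 90.15 dB.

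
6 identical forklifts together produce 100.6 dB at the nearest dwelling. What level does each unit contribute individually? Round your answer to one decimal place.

Dividing the total intensity by 6 lowers the level by 10·log₁₀ 6 = 7.782 dB: L₁ = 100.6 − 7.782.

92.8 dB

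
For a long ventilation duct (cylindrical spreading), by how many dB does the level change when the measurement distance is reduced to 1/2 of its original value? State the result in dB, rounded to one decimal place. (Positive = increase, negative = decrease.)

+3.0 dB

With cylindrical spreading the level changes by −10·log₁₀(r₂/r₁).
ΔL = −10·log₁₀(0.5) = +3.01 dB.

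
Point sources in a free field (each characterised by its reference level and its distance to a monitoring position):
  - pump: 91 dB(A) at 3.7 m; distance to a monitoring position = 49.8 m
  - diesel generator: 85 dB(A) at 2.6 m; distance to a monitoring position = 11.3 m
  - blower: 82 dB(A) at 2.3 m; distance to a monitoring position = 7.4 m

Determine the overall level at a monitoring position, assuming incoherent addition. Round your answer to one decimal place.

75.9 dB(A)

First find each source's level at the receiver (point-source: −20·log₁₀(r/r_ref)), then combine on an intensity basis.
pump: 91 − 20·log₁₀(49.8/3.7) = 91 − 22.58 = 68.42 dB(A).
diesel generator: 85 − 20·log₁₀(11.3/2.6) = 85 − 12.76 = 72.24 dB(A).
blower: 82 − 20·log₁₀(7.4/2.3) = 82 − 10.15 = 71.85 dB(A).
Σ 10^(L/10) = 3.900e+07 → L_total = 10·log₁₀(3.900e+07) = 75.91 dB(A).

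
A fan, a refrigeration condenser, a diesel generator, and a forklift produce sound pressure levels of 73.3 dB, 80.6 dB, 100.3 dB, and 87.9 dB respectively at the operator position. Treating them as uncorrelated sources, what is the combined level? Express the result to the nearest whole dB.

For uncorrelated sources the intensities add, so convert each level to linear form, sum, and take 10·log₁₀ of the total.
Σ 10^(L/10) = 10^(73.3/10) + 10^(80.6/10) + 10^(100.3/10) + 10^(87.9/10) = 1.147e+10.
L_total = 10·log₁₀(1.147e+10) = 100.59 dB.

101 dB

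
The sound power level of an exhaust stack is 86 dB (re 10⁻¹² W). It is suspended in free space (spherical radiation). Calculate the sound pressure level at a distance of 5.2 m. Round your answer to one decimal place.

The power spreads over a sphere of area 4π·r², so L_p = L_w − 10·log₁₀(4π·r²).
4π·r² = 339.8 m², 10·log₁₀ of that is 25.312 dB.
L_p = 86 − 25.312 = 60.69 dB.

60.7 dB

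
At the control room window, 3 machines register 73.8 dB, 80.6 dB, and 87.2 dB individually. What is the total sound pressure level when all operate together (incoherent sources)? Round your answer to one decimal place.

For uncorrelated sources the intensities add, so convert each level to linear form, sum, and take 10·log₁₀ of the total.
Σ 10^(L/10) = 10^(73.8/10) + 10^(80.6/10) + 10^(87.2/10) = 6.636e+08.
L_total = 10·log₁₀(6.636e+08) = 88.22 dB.

88.2 dB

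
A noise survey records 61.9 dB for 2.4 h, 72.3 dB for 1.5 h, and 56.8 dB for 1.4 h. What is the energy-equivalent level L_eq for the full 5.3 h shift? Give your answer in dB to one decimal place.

The energy average is taken in the linear domain: L_eq = 10·log₁₀[(Σ tᵢ·10^(Lᵢ/10))/T], T = 5.3 h.
Σ tᵢ·10^(Lᵢ/10) = 2.4·10^(61.9/10) + 1.5·10^(72.3/10) + 1.4·10^(56.8/10) = 2.986e+07.
L_eq = 10·log₁₀(2.986e+07/5.3) = 67.51 dB.

67.5 dB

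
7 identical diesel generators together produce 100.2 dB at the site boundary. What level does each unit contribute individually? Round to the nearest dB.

92 dB

For N identical incoherent sources L_total = L₁ + 10·log₁₀ N, so L₁ = 100.2 − 10·log₁₀(7) = 100.2 − 8.451.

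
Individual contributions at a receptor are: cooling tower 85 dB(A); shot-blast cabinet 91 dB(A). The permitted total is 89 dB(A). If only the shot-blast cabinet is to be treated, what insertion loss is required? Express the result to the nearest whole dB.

Everything except the shot-blast cabinet sums to 10^(85/10) = 3.162e+08 in linear terms, 85.00 dB(A).
To meet 89 dB(A) overall, the treated shot-blast cabinet may contribute at most 10^(89/10) − 3.162e+08 = 4.781e+08, i.e. 86.80 dB(A).
So the shot-blast cabinet must be reduced from 91 to 86.80 dB(A): IL = 4.20 dB.

4 dB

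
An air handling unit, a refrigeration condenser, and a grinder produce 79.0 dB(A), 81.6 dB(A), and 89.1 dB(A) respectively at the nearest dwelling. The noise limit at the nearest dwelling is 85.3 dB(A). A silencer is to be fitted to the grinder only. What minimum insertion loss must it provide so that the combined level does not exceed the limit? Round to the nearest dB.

8 dB

The untreated sources together contribute 10^(79.0/10) + 10^(81.6/10) = 2.240e+08, i.e. 83.50 dB(A).
The limit corresponds to 10^(85.3/10) = 3.388e+08; subtracting the fixed part leaves 1.149e+08 for the grinder, i.e. 80.60 dB(A).
Required insertion loss = 89.1 − 80.60 = 8.50 dB.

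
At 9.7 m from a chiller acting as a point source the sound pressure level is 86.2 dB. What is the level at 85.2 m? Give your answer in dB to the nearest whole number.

Point-source attenuation: ΔL = 20·log₁₀(r₂/r₁) = 20·log₁₀(85.2/9.7) = 18.873 dB.
L₂ = 86.2 − 20·log₁₀(85.2/9.7) = 86.2 − 18.873 = 67.33 dB.

67 dB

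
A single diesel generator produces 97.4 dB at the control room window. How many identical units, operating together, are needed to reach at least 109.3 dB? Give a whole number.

Need L₁ + 10·log₁₀ N ≥ 109.3, i.e. log₁₀ N ≥ 1.19.
N ≥ 10^(11.9/10) = 15.488, so N = 16.

16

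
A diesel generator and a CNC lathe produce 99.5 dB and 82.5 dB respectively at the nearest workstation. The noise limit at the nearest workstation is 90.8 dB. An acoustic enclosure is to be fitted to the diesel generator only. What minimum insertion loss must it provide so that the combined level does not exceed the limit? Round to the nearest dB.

9 dB

The untreated sources together contribute 10^(82.5/10) = 1.778e+08, i.e. 82.50 dB.
To meet 90.8 dB overall, the treated diesel generator may contribute at most 10^(90.8/10) − 1.778e+08 = 1.024e+09, i.e. 90.10 dB.
So the diesel generator must be reduced from 99.5 to 90.10 dB: IL = 9.40 dB.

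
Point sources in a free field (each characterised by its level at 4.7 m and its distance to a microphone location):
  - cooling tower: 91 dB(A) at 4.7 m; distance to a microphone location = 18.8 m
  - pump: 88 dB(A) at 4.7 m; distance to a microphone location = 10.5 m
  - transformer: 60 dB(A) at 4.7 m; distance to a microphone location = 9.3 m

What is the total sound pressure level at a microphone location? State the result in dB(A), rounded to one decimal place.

Apply inverse-square spreading to bring every level to the receiver, then sum 10^(L/10).
cooling tower: 91 − 20·log₁₀(18.8/4.7) = 91 − 12.04 = 78.96 dB(A).
pump: 88 − 20·log₁₀(10.5/4.7) = 88 − 6.98 = 81.02 dB(A).
transformer: 60 − 20·log₁₀(9.3/4.7) = 60 − 5.93 = 54.07 dB(A).
Σ 10^(L/10) = 2.054e+08 → L_total = 10·log₁₀(2.054e+08) = 83.13 dB(A).

83.1 dB(A)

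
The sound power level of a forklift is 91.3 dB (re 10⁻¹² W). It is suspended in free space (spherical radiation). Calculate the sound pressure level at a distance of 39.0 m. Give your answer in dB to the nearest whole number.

48 dB

Free-field spherical radiation: L_p = L_w − 10·log₁₀(4π·r²), r = 39.0 m.
4π·r² = 1.911e+04 m², 10·log₁₀ of that is 42.813 dB.
L_p = 91.3 − 42.813 = 48.49 dB.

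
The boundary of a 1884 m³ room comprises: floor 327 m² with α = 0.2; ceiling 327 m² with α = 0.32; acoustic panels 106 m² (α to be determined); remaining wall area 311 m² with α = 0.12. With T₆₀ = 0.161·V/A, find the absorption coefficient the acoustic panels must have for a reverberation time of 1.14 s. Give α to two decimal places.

A = 0.161·V/T₆₀ = 0.161·1884/1.14 = 266.07 m² sabins.
Absorption from the other surfaces = 327·0.2 + 327·0.32 + 311·0.12 = 207.36 m², so the acoustic panels must supply 58.71 m² over 106 m².
α = 58.71/106 = 0.554.

0.55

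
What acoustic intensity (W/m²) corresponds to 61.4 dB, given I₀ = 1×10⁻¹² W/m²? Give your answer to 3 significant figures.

L = 10·log₁₀(I/I₀) ⇒ I = I₀·10^(L/10) = 10⁻¹² × 10^6.14.

1.38e-06 W/m²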